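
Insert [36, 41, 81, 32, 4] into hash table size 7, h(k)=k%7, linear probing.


Insert 36: h=1 -> slot 1
Insert 41: h=6 -> slot 6
Insert 81: h=4 -> slot 4
Insert 32: h=4, 1 probes -> slot 5
Insert 4: h=4, 3 probes -> slot 0

Table: [4, 36, None, None, 81, 32, 41]


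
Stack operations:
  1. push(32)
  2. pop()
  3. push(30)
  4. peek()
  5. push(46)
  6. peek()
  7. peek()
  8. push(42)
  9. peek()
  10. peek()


push(32) -> [32]
pop()->32, []
push(30) -> [30]
peek()->30
push(46) -> [30, 46]
peek()->46
peek()->46
push(42) -> [30, 46, 42]
peek()->42
peek()->42

Final stack: [30, 46, 42]


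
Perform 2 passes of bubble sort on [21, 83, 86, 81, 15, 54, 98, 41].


Initial: [21, 83, 86, 81, 15, 54, 98, 41]
Pass 1: [21, 83, 81, 15, 54, 86, 41, 98] (4 swaps)
Pass 2: [21, 81, 15, 54, 83, 41, 86, 98] (4 swaps)

After 2 passes: [21, 81, 15, 54, 83, 41, 86, 98]


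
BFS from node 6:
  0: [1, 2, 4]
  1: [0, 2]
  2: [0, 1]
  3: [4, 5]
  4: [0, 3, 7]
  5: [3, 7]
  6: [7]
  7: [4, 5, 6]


Visit 6, enqueue [7]
Visit 7, enqueue [4, 5]
Visit 4, enqueue [0, 3]
Visit 5, enqueue []
Visit 0, enqueue [1, 2]
Visit 3, enqueue []
Visit 1, enqueue []
Visit 2, enqueue []

BFS order: [6, 7, 4, 5, 0, 3, 1, 2]


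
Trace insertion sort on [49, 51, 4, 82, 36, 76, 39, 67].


Initial: [49, 51, 4, 82, 36, 76, 39, 67]
Insert 51: [49, 51, 4, 82, 36, 76, 39, 67]
Insert 4: [4, 49, 51, 82, 36, 76, 39, 67]
Insert 82: [4, 49, 51, 82, 36, 76, 39, 67]
Insert 36: [4, 36, 49, 51, 82, 76, 39, 67]
Insert 76: [4, 36, 49, 51, 76, 82, 39, 67]
Insert 39: [4, 36, 39, 49, 51, 76, 82, 67]
Insert 67: [4, 36, 39, 49, 51, 67, 76, 82]

Sorted: [4, 36, 39, 49, 51, 67, 76, 82]


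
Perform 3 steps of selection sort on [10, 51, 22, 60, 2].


Initial: [10, 51, 22, 60, 2]
Step 1: min=2 at 4
  Swap: [2, 51, 22, 60, 10]
Step 2: min=10 at 4
  Swap: [2, 10, 22, 60, 51]
Step 3: min=22 at 2
  Swap: [2, 10, 22, 60, 51]

After 3 steps: [2, 10, 22, 60, 51]


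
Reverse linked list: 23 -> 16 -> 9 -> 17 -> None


Step 1: curr=23, set curr.next=prev(None) | reversed so far: 23
Step 2: curr=16, set curr.next=prev(23) | reversed so far: 16 -> 23
Step 3: curr=9, set curr.next=prev(16) | reversed so far: 9 -> 16 -> 23
Step 4: curr=17, set curr.next=prev(9) | reversed so far: 17 -> 9 -> 16 -> 23

17 -> 9 -> 16 -> 23 -> None


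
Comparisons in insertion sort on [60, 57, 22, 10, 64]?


Algorithm: insertion sort
Input: [60, 57, 22, 10, 64]
Sorted: [10, 22, 57, 60, 64]

7


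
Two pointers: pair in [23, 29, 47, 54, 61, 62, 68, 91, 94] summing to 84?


lo=0(23)+hi=8(94)=117
lo=0(23)+hi=7(91)=114
lo=0(23)+hi=6(68)=91
lo=0(23)+hi=5(62)=85
lo=0(23)+hi=4(61)=84

Yes: 23+61=84


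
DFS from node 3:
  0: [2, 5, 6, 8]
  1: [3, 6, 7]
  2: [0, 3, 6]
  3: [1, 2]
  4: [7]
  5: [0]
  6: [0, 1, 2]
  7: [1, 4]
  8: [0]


Visit 3, push [2, 1]
Visit 1, push [7, 6]
Visit 6, push [2, 0]
Visit 0, push [8, 5, 2]
Visit 2, push []
Visit 5, push []
Visit 8, push []
Visit 7, push [4]
Visit 4, push []

DFS order: [3, 1, 6, 0, 2, 5, 8, 7, 4]


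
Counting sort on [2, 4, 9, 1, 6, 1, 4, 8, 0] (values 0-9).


Input: [2, 4, 9, 1, 6, 1, 4, 8, 0]
Counts: [1, 2, 1, 0, 2, 0, 1, 0, 1, 1]

Sorted: [0, 1, 1, 2, 4, 4, 6, 8, 9]


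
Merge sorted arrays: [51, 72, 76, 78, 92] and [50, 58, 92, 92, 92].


Take 50 from B
Take 51 from A
Take 58 from B
Take 72 from A
Take 76 from A
Take 78 from A
Take 92 from A

Merged: [50, 51, 58, 72, 76, 78, 92, 92, 92, 92]


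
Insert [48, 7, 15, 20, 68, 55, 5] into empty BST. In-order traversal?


Insert 48: root
Insert 7: L from 48
Insert 15: L from 48 -> R from 7
Insert 20: L from 48 -> R from 7 -> R from 15
Insert 68: R from 48
Insert 55: R from 48 -> L from 68
Insert 5: L from 48 -> L from 7

In-order: [5, 7, 15, 20, 48, 55, 68]


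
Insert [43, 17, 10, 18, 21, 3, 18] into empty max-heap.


Insert 43: [43]
Insert 17: [43, 17]
Insert 10: [43, 17, 10]
Insert 18: [43, 18, 10, 17]
Insert 21: [43, 21, 10, 17, 18]
Insert 3: [43, 21, 10, 17, 18, 3]
Insert 18: [43, 21, 18, 17, 18, 3, 10]

Final heap: [43, 21, 18, 17, 18, 3, 10]


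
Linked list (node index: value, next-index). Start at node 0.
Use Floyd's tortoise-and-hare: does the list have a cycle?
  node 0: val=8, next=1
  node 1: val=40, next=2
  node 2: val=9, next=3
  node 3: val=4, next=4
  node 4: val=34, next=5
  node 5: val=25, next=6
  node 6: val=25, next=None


Floyd's tortoise (slow, +1) and hare (fast, +2):
  init: slow=0, fast=0
  step 1: slow=1, fast=2
  step 2: slow=2, fast=4
  step 3: slow=3, fast=6
  step 4: fast -> None, no cycle

Cycle: no


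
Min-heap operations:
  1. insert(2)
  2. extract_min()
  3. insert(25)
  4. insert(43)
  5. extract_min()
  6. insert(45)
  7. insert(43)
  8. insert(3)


insert(2) -> [2]
extract_min()->2, []
insert(25) -> [25]
insert(43) -> [25, 43]
extract_min()->25, [43]
insert(45) -> [43, 45]
insert(43) -> [43, 45, 43]
insert(3) -> [3, 43, 43, 45]

Final heap: [3, 43, 43, 45]


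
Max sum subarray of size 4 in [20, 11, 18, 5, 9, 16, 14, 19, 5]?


[0:4]: 54
[1:5]: 43
[2:6]: 48
[3:7]: 44
[4:8]: 58
[5:9]: 54

Max: 58 at [4:8]


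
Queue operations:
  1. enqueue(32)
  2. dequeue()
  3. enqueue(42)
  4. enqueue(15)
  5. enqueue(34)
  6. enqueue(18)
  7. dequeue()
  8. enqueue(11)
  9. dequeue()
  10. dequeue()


enqueue(32) -> [32]
dequeue()->32, []
enqueue(42) -> [42]
enqueue(15) -> [42, 15]
enqueue(34) -> [42, 15, 34]
enqueue(18) -> [42, 15, 34, 18]
dequeue()->42, [15, 34, 18]
enqueue(11) -> [15, 34, 18, 11]
dequeue()->15, [34, 18, 11]
dequeue()->34, [18, 11]

Final queue: [18, 11]


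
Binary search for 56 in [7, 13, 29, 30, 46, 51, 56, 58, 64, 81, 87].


Step 1: lo=0, hi=10, mid=5, val=51
Step 2: lo=6, hi=10, mid=8, val=64
Step 3: lo=6, hi=7, mid=6, val=56

Found at index 6


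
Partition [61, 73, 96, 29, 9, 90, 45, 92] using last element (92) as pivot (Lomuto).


Pivot: 92
  61 <= 92: advance i (no swap)
  73 <= 92: advance i (no swap)
  29 <= 92: swap -> [61, 73, 29, 96, 9, 90, 45, 92]
  9 <= 92: swap -> [61, 73, 29, 9, 96, 90, 45, 92]
  90 <= 92: swap -> [61, 73, 29, 9, 90, 96, 45, 92]
  45 <= 92: swap -> [61, 73, 29, 9, 90, 45, 96, 92]
Place pivot at 6: [61, 73, 29, 9, 90, 45, 92, 96]

Partitioned: [61, 73, 29, 9, 90, 45, 92, 96]


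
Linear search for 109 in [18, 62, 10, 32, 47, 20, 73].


i=0: 18!=109
i=1: 62!=109
i=2: 10!=109
i=3: 32!=109
i=4: 47!=109
i=5: 20!=109
i=6: 73!=109

Not found, 7 comps


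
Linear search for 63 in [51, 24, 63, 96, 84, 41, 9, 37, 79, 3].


i=0: 51!=63
i=1: 24!=63
i=2: 63==63 found!

Found at 2, 3 comps


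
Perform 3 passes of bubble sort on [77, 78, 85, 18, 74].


Initial: [77, 78, 85, 18, 74]
Pass 1: [77, 78, 18, 74, 85] (2 swaps)
Pass 2: [77, 18, 74, 78, 85] (2 swaps)
Pass 3: [18, 74, 77, 78, 85] (2 swaps)

After 3 passes: [18, 74, 77, 78, 85]


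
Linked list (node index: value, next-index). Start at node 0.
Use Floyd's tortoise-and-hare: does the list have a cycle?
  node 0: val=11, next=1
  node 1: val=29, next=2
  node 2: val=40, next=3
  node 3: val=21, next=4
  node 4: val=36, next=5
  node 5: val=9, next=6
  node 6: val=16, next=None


Floyd's tortoise (slow, +1) and hare (fast, +2):
  init: slow=0, fast=0
  step 1: slow=1, fast=2
  step 2: slow=2, fast=4
  step 3: slow=3, fast=6
  step 4: fast -> None, no cycle

Cycle: no


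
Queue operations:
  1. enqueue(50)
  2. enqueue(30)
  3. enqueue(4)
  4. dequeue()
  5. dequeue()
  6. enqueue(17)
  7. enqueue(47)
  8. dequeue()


enqueue(50) -> [50]
enqueue(30) -> [50, 30]
enqueue(4) -> [50, 30, 4]
dequeue()->50, [30, 4]
dequeue()->30, [4]
enqueue(17) -> [4, 17]
enqueue(47) -> [4, 17, 47]
dequeue()->4, [17, 47]

Final queue: [17, 47]


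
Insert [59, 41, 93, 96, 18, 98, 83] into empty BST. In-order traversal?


Insert 59: root
Insert 41: L from 59
Insert 93: R from 59
Insert 96: R from 59 -> R from 93
Insert 18: L from 59 -> L from 41
Insert 98: R from 59 -> R from 93 -> R from 96
Insert 83: R from 59 -> L from 93

In-order: [18, 41, 59, 83, 93, 96, 98]


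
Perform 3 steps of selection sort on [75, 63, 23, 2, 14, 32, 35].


Initial: [75, 63, 23, 2, 14, 32, 35]
Step 1: min=2 at 3
  Swap: [2, 63, 23, 75, 14, 32, 35]
Step 2: min=14 at 4
  Swap: [2, 14, 23, 75, 63, 32, 35]
Step 3: min=23 at 2
  Swap: [2, 14, 23, 75, 63, 32, 35]

After 3 steps: [2, 14, 23, 75, 63, 32, 35]


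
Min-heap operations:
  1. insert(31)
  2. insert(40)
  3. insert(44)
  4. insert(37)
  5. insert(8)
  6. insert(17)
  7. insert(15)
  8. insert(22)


insert(31) -> [31]
insert(40) -> [31, 40]
insert(44) -> [31, 40, 44]
insert(37) -> [31, 37, 44, 40]
insert(8) -> [8, 31, 44, 40, 37]
insert(17) -> [8, 31, 17, 40, 37, 44]
insert(15) -> [8, 31, 15, 40, 37, 44, 17]
insert(22) -> [8, 22, 15, 31, 37, 44, 17, 40]

Final heap: [8, 22, 15, 31, 37, 44, 17, 40]


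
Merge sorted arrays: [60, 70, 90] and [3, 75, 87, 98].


Take 3 from B
Take 60 from A
Take 70 from A
Take 75 from B
Take 87 from B
Take 90 from A

Merged: [3, 60, 70, 75, 87, 90, 98]


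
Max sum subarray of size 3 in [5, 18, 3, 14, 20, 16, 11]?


[0:3]: 26
[1:4]: 35
[2:5]: 37
[3:6]: 50
[4:7]: 47

Max: 50 at [3:6]


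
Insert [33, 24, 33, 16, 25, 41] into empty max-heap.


Insert 33: [33]
Insert 24: [33, 24]
Insert 33: [33, 24, 33]
Insert 16: [33, 24, 33, 16]
Insert 25: [33, 25, 33, 16, 24]
Insert 41: [41, 25, 33, 16, 24, 33]

Final heap: [41, 25, 33, 16, 24, 33]


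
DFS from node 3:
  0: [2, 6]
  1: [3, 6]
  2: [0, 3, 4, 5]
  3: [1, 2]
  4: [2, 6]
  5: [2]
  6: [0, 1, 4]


Visit 3, push [2, 1]
Visit 1, push [6]
Visit 6, push [4, 0]
Visit 0, push [2]
Visit 2, push [5, 4]
Visit 4, push []
Visit 5, push []

DFS order: [3, 1, 6, 0, 2, 4, 5]


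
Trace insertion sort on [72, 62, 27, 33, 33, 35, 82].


Initial: [72, 62, 27, 33, 33, 35, 82]
Insert 62: [62, 72, 27, 33, 33, 35, 82]
Insert 27: [27, 62, 72, 33, 33, 35, 82]
Insert 33: [27, 33, 62, 72, 33, 35, 82]
Insert 33: [27, 33, 33, 62, 72, 35, 82]
Insert 35: [27, 33, 33, 35, 62, 72, 82]
Insert 82: [27, 33, 33, 35, 62, 72, 82]

Sorted: [27, 33, 33, 35, 62, 72, 82]


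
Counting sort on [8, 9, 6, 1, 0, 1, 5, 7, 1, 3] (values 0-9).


Input: [8, 9, 6, 1, 0, 1, 5, 7, 1, 3]
Counts: [1, 3, 0, 1, 0, 1, 1, 1, 1, 1]

Sorted: [0, 1, 1, 1, 3, 5, 6, 7, 8, 9]


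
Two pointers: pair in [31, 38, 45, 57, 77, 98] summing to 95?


lo=0(31)+hi=5(98)=129
lo=0(31)+hi=4(77)=108
lo=0(31)+hi=3(57)=88
lo=1(38)+hi=3(57)=95

Yes: 38+57=95


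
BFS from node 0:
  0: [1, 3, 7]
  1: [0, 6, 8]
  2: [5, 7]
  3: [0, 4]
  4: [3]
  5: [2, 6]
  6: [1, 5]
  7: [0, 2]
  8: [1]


Visit 0, enqueue [1, 3, 7]
Visit 1, enqueue [6, 8]
Visit 3, enqueue [4]
Visit 7, enqueue [2]
Visit 6, enqueue [5]
Visit 8, enqueue []
Visit 4, enqueue []
Visit 2, enqueue []
Visit 5, enqueue []

BFS order: [0, 1, 3, 7, 6, 8, 4, 2, 5]


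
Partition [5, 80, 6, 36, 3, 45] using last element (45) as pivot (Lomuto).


Pivot: 45
  5 <= 45: advance i (no swap)
  6 <= 45: swap -> [5, 6, 80, 36, 3, 45]
  36 <= 45: swap -> [5, 6, 36, 80, 3, 45]
  3 <= 45: swap -> [5, 6, 36, 3, 80, 45]
Place pivot at 4: [5, 6, 36, 3, 45, 80]

Partitioned: [5, 6, 36, 3, 45, 80]


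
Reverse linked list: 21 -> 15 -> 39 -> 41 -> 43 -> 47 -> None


Step 1: curr=21, set curr.next=prev(None) | reversed so far: 21
Step 2: curr=15, set curr.next=prev(21) | reversed so far: 15 -> 21
Step 3: curr=39, set curr.next=prev(15) | reversed so far: 39 -> 15 -> 21
Step 4: curr=41, set curr.next=prev(39) | reversed so far: 41 -> 39 -> 15 -> 21
Step 5: curr=43, set curr.next=prev(41) | reversed so far: 43 -> 41 -> 39 -> 15 -> 21
Step 6: curr=47, set curr.next=prev(43) | reversed so far: 47 -> 43 -> 41 -> 39 -> 15 -> 21

47 -> 43 -> 41 -> 39 -> 15 -> 21 -> None


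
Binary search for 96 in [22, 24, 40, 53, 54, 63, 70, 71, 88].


Step 1: lo=0, hi=8, mid=4, val=54
Step 2: lo=5, hi=8, mid=6, val=70
Step 3: lo=7, hi=8, mid=7, val=71
Step 4: lo=8, hi=8, mid=8, val=88

Not found


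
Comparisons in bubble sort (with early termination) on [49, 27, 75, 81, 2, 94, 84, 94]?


Algorithm: bubble sort (with early termination)
Input: [49, 27, 75, 81, 2, 94, 84, 94]
Sorted: [2, 27, 49, 75, 81, 84, 94, 94]

25


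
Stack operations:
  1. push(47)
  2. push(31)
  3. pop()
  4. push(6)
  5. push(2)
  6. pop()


push(47) -> [47]
push(31) -> [47, 31]
pop()->31, [47]
push(6) -> [47, 6]
push(2) -> [47, 6, 2]
pop()->2, [47, 6]

Final stack: [47, 6]


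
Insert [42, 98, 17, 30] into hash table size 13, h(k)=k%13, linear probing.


Insert 42: h=3 -> slot 3
Insert 98: h=7 -> slot 7
Insert 17: h=4 -> slot 4
Insert 30: h=4, 1 probes -> slot 5

Table: [None, None, None, 42, 17, 30, None, 98, None, None, None, None, None]


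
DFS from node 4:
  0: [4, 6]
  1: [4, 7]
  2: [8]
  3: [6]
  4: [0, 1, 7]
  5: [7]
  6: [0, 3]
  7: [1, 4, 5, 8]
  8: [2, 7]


Visit 4, push [7, 1, 0]
Visit 0, push [6]
Visit 6, push [3]
Visit 3, push []
Visit 1, push [7]
Visit 7, push [8, 5]
Visit 5, push []
Visit 8, push [2]
Visit 2, push []

DFS order: [4, 0, 6, 3, 1, 7, 5, 8, 2]


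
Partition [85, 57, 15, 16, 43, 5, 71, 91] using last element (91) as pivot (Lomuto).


Pivot: 91
  85 <= 91: advance i (no swap)
  57 <= 91: advance i (no swap)
  15 <= 91: advance i (no swap)
  16 <= 91: advance i (no swap)
  43 <= 91: advance i (no swap)
  5 <= 91: advance i (no swap)
  71 <= 91: advance i (no swap)
Place pivot at 7: [85, 57, 15, 16, 43, 5, 71, 91]

Partitioned: [85, 57, 15, 16, 43, 5, 71, 91]


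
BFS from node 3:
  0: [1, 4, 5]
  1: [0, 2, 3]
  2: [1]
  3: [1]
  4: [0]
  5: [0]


Visit 3, enqueue [1]
Visit 1, enqueue [0, 2]
Visit 0, enqueue [4, 5]
Visit 2, enqueue []
Visit 4, enqueue []
Visit 5, enqueue []

BFS order: [3, 1, 0, 2, 4, 5]


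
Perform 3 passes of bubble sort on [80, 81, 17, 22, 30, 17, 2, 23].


Initial: [80, 81, 17, 22, 30, 17, 2, 23]
Pass 1: [80, 17, 22, 30, 17, 2, 23, 81] (6 swaps)
Pass 2: [17, 22, 30, 17, 2, 23, 80, 81] (6 swaps)
Pass 3: [17, 22, 17, 2, 23, 30, 80, 81] (3 swaps)

After 3 passes: [17, 22, 17, 2, 23, 30, 80, 81]


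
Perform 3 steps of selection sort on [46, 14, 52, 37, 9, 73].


Initial: [46, 14, 52, 37, 9, 73]
Step 1: min=9 at 4
  Swap: [9, 14, 52, 37, 46, 73]
Step 2: min=14 at 1
  Swap: [9, 14, 52, 37, 46, 73]
Step 3: min=37 at 3
  Swap: [9, 14, 37, 52, 46, 73]

After 3 steps: [9, 14, 37, 52, 46, 73]


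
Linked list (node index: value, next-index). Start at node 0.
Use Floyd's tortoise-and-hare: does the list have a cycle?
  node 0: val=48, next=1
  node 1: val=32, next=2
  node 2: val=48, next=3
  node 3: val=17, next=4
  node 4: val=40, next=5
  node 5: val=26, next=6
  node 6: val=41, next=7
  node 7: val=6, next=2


Floyd's tortoise (slow, +1) and hare (fast, +2):
  init: slow=0, fast=0
  step 1: slow=1, fast=2
  step 2: slow=2, fast=4
  step 3: slow=3, fast=6
  step 4: slow=4, fast=2
  step 5: slow=5, fast=4
  step 6: slow=6, fast=6
  slow == fast at node 6: cycle detected

Cycle: yes


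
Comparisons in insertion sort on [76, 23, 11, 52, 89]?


Algorithm: insertion sort
Input: [76, 23, 11, 52, 89]
Sorted: [11, 23, 52, 76, 89]

6


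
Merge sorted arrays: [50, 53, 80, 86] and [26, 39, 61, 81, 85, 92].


Take 26 from B
Take 39 from B
Take 50 from A
Take 53 from A
Take 61 from B
Take 80 from A
Take 81 from B
Take 85 from B
Take 86 from A

Merged: [26, 39, 50, 53, 61, 80, 81, 85, 86, 92]


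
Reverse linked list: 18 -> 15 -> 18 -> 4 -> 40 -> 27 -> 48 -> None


Step 1: curr=18, set curr.next=prev(None) | reversed so far: 18
Step 2: curr=15, set curr.next=prev(18) | reversed so far: 15 -> 18
Step 3: curr=18, set curr.next=prev(15) | reversed so far: 18 -> 15 -> 18
Step 4: curr=4, set curr.next=prev(18) | reversed so far: 4 -> 18 -> 15 -> 18
Step 5: curr=40, set curr.next=prev(4) | reversed so far: 40 -> 4 -> 18 -> 15 -> 18
Step 6: curr=27, set curr.next=prev(40) | reversed so far: 27 -> 40 -> 4 -> 18 -> 15 -> 18
Step 7: curr=48, set curr.next=prev(27) | reversed so far: 48 -> 27 -> 40 -> 4 -> 18 -> 15 -> 18

48 -> 27 -> 40 -> 4 -> 18 -> 15 -> 18 -> None


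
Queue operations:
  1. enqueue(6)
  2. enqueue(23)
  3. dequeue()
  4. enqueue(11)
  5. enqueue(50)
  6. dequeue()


enqueue(6) -> [6]
enqueue(23) -> [6, 23]
dequeue()->6, [23]
enqueue(11) -> [23, 11]
enqueue(50) -> [23, 11, 50]
dequeue()->23, [11, 50]

Final queue: [11, 50]


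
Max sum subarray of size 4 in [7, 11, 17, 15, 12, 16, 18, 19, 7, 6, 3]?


[0:4]: 50
[1:5]: 55
[2:6]: 60
[3:7]: 61
[4:8]: 65
[5:9]: 60
[6:10]: 50
[7:11]: 35

Max: 65 at [4:8]


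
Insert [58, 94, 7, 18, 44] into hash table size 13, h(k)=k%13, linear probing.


Insert 58: h=6 -> slot 6
Insert 94: h=3 -> slot 3
Insert 7: h=7 -> slot 7
Insert 18: h=5 -> slot 5
Insert 44: h=5, 3 probes -> slot 8

Table: [None, None, None, 94, None, 18, 58, 7, 44, None, None, None, None]


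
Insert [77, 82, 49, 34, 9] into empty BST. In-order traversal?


Insert 77: root
Insert 82: R from 77
Insert 49: L from 77
Insert 34: L from 77 -> L from 49
Insert 9: L from 77 -> L from 49 -> L from 34

In-order: [9, 34, 49, 77, 82]


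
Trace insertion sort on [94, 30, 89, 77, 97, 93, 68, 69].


Initial: [94, 30, 89, 77, 97, 93, 68, 69]
Insert 30: [30, 94, 89, 77, 97, 93, 68, 69]
Insert 89: [30, 89, 94, 77, 97, 93, 68, 69]
Insert 77: [30, 77, 89, 94, 97, 93, 68, 69]
Insert 97: [30, 77, 89, 94, 97, 93, 68, 69]
Insert 93: [30, 77, 89, 93, 94, 97, 68, 69]
Insert 68: [30, 68, 77, 89, 93, 94, 97, 69]
Insert 69: [30, 68, 69, 77, 89, 93, 94, 97]

Sorted: [30, 68, 69, 77, 89, 93, 94, 97]


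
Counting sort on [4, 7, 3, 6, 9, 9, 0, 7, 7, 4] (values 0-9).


Input: [4, 7, 3, 6, 9, 9, 0, 7, 7, 4]
Counts: [1, 0, 0, 1, 2, 0, 1, 3, 0, 2]

Sorted: [0, 3, 4, 4, 6, 7, 7, 7, 9, 9]


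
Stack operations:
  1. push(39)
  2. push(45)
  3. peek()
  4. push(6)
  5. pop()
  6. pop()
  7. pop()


push(39) -> [39]
push(45) -> [39, 45]
peek()->45
push(6) -> [39, 45, 6]
pop()->6, [39, 45]
pop()->45, [39]
pop()->39, []

Final stack: []


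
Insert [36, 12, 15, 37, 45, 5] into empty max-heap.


Insert 36: [36]
Insert 12: [36, 12]
Insert 15: [36, 12, 15]
Insert 37: [37, 36, 15, 12]
Insert 45: [45, 37, 15, 12, 36]
Insert 5: [45, 37, 15, 12, 36, 5]

Final heap: [45, 37, 15, 12, 36, 5]


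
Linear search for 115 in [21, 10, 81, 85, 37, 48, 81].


i=0: 21!=115
i=1: 10!=115
i=2: 81!=115
i=3: 85!=115
i=4: 37!=115
i=5: 48!=115
i=6: 81!=115

Not found, 7 comps


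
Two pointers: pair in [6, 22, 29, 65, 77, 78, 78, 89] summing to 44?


lo=0(6)+hi=7(89)=95
lo=0(6)+hi=6(78)=84
lo=0(6)+hi=5(78)=84
lo=0(6)+hi=4(77)=83
lo=0(6)+hi=3(65)=71
lo=0(6)+hi=2(29)=35
lo=1(22)+hi=2(29)=51

No pair found


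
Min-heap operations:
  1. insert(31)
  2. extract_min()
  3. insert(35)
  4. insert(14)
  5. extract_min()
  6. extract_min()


insert(31) -> [31]
extract_min()->31, []
insert(35) -> [35]
insert(14) -> [14, 35]
extract_min()->14, [35]
extract_min()->35, []

Final heap: []


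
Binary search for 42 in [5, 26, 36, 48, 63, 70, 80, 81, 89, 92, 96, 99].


Step 1: lo=0, hi=11, mid=5, val=70
Step 2: lo=0, hi=4, mid=2, val=36
Step 3: lo=3, hi=4, mid=3, val=48

Not found


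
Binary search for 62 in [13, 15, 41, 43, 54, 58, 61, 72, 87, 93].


Step 1: lo=0, hi=9, mid=4, val=54
Step 2: lo=5, hi=9, mid=7, val=72
Step 3: lo=5, hi=6, mid=5, val=58
Step 4: lo=6, hi=6, mid=6, val=61

Not found


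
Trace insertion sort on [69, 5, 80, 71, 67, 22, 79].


Initial: [69, 5, 80, 71, 67, 22, 79]
Insert 5: [5, 69, 80, 71, 67, 22, 79]
Insert 80: [5, 69, 80, 71, 67, 22, 79]
Insert 71: [5, 69, 71, 80, 67, 22, 79]
Insert 67: [5, 67, 69, 71, 80, 22, 79]
Insert 22: [5, 22, 67, 69, 71, 80, 79]
Insert 79: [5, 22, 67, 69, 71, 79, 80]

Sorted: [5, 22, 67, 69, 71, 79, 80]


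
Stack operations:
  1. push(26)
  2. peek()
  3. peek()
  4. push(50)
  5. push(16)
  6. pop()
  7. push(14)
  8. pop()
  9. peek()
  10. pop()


push(26) -> [26]
peek()->26
peek()->26
push(50) -> [26, 50]
push(16) -> [26, 50, 16]
pop()->16, [26, 50]
push(14) -> [26, 50, 14]
pop()->14, [26, 50]
peek()->50
pop()->50, [26]

Final stack: [26]


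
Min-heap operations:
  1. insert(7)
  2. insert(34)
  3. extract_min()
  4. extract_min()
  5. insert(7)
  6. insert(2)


insert(7) -> [7]
insert(34) -> [7, 34]
extract_min()->7, [34]
extract_min()->34, []
insert(7) -> [7]
insert(2) -> [2, 7]

Final heap: [2, 7]


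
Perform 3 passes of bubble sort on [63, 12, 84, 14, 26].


Initial: [63, 12, 84, 14, 26]
Pass 1: [12, 63, 14, 26, 84] (3 swaps)
Pass 2: [12, 14, 26, 63, 84] (2 swaps)
Pass 3: [12, 14, 26, 63, 84] (0 swaps)

After 3 passes: [12, 14, 26, 63, 84]


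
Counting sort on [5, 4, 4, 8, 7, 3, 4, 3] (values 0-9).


Input: [5, 4, 4, 8, 7, 3, 4, 3]
Counts: [0, 0, 0, 2, 3, 1, 0, 1, 1, 0]

Sorted: [3, 3, 4, 4, 4, 5, 7, 8]


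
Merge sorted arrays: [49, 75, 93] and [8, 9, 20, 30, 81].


Take 8 from B
Take 9 from B
Take 20 from B
Take 30 from B
Take 49 from A
Take 75 from A
Take 81 from B

Merged: [8, 9, 20, 30, 49, 75, 81, 93]


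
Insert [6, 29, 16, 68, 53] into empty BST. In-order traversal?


Insert 6: root
Insert 29: R from 6
Insert 16: R from 6 -> L from 29
Insert 68: R from 6 -> R from 29
Insert 53: R from 6 -> R from 29 -> L from 68

In-order: [6, 16, 29, 53, 68]


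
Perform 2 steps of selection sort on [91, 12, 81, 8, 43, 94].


Initial: [91, 12, 81, 8, 43, 94]
Step 1: min=8 at 3
  Swap: [8, 12, 81, 91, 43, 94]
Step 2: min=12 at 1
  Swap: [8, 12, 81, 91, 43, 94]

After 2 steps: [8, 12, 81, 91, 43, 94]


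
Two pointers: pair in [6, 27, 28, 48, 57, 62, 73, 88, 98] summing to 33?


lo=0(6)+hi=8(98)=104
lo=0(6)+hi=7(88)=94
lo=0(6)+hi=6(73)=79
lo=0(6)+hi=5(62)=68
lo=0(6)+hi=4(57)=63
lo=0(6)+hi=3(48)=54
lo=0(6)+hi=2(28)=34
lo=0(6)+hi=1(27)=33

Yes: 6+27=33


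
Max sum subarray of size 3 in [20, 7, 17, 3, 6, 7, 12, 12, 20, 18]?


[0:3]: 44
[1:4]: 27
[2:5]: 26
[3:6]: 16
[4:7]: 25
[5:8]: 31
[6:9]: 44
[7:10]: 50

Max: 50 at [7:10]


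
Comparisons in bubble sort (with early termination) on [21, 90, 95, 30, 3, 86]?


Algorithm: bubble sort (with early termination)
Input: [21, 90, 95, 30, 3, 86]
Sorted: [3, 21, 30, 86, 90, 95]

15


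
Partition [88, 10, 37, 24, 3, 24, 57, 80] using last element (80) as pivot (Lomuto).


Pivot: 80
  10 <= 80: swap -> [10, 88, 37, 24, 3, 24, 57, 80]
  37 <= 80: swap -> [10, 37, 88, 24, 3, 24, 57, 80]
  24 <= 80: swap -> [10, 37, 24, 88, 3, 24, 57, 80]
  3 <= 80: swap -> [10, 37, 24, 3, 88, 24, 57, 80]
  24 <= 80: swap -> [10, 37, 24, 3, 24, 88, 57, 80]
  57 <= 80: swap -> [10, 37, 24, 3, 24, 57, 88, 80]
Place pivot at 6: [10, 37, 24, 3, 24, 57, 80, 88]

Partitioned: [10, 37, 24, 3, 24, 57, 80, 88]


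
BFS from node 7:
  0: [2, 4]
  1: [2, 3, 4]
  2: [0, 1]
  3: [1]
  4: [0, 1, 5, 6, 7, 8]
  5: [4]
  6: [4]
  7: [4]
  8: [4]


Visit 7, enqueue [4]
Visit 4, enqueue [0, 1, 5, 6, 8]
Visit 0, enqueue [2]
Visit 1, enqueue [3]
Visit 5, enqueue []
Visit 6, enqueue []
Visit 8, enqueue []
Visit 2, enqueue []
Visit 3, enqueue []

BFS order: [7, 4, 0, 1, 5, 6, 8, 2, 3]


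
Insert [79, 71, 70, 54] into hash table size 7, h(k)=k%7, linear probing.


Insert 79: h=2 -> slot 2
Insert 71: h=1 -> slot 1
Insert 70: h=0 -> slot 0
Insert 54: h=5 -> slot 5

Table: [70, 71, 79, None, None, 54, None]


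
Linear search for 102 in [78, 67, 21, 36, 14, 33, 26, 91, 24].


i=0: 78!=102
i=1: 67!=102
i=2: 21!=102
i=3: 36!=102
i=4: 14!=102
i=5: 33!=102
i=6: 26!=102
i=7: 91!=102
i=8: 24!=102

Not found, 9 comps


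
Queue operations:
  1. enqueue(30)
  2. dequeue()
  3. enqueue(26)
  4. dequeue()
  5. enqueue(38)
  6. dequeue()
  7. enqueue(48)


enqueue(30) -> [30]
dequeue()->30, []
enqueue(26) -> [26]
dequeue()->26, []
enqueue(38) -> [38]
dequeue()->38, []
enqueue(48) -> [48]

Final queue: [48]


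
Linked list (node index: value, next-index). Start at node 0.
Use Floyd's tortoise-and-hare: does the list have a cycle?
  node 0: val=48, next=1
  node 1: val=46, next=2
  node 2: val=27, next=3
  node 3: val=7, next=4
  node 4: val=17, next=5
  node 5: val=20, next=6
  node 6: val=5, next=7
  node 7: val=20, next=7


Floyd's tortoise (slow, +1) and hare (fast, +2):
  init: slow=0, fast=0
  step 1: slow=1, fast=2
  step 2: slow=2, fast=4
  step 3: slow=3, fast=6
  step 4: slow=4, fast=7
  step 5: slow=5, fast=7
  step 6: slow=6, fast=7
  step 7: slow=7, fast=7
  slow == fast at node 7: cycle detected

Cycle: yes


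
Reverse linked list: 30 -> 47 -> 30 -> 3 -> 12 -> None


Step 1: curr=30, set curr.next=prev(None) | reversed so far: 30
Step 2: curr=47, set curr.next=prev(30) | reversed so far: 47 -> 30
Step 3: curr=30, set curr.next=prev(47) | reversed so far: 30 -> 47 -> 30
Step 4: curr=3, set curr.next=prev(30) | reversed so far: 3 -> 30 -> 47 -> 30
Step 5: curr=12, set curr.next=prev(3) | reversed so far: 12 -> 3 -> 30 -> 47 -> 30

12 -> 3 -> 30 -> 47 -> 30 -> None


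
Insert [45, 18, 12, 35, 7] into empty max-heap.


Insert 45: [45]
Insert 18: [45, 18]
Insert 12: [45, 18, 12]
Insert 35: [45, 35, 12, 18]
Insert 7: [45, 35, 12, 18, 7]

Final heap: [45, 35, 12, 18, 7]


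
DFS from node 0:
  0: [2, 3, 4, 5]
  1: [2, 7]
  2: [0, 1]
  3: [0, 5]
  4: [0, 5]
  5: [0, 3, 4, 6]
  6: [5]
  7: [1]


Visit 0, push [5, 4, 3, 2]
Visit 2, push [1]
Visit 1, push [7]
Visit 7, push []
Visit 3, push [5]
Visit 5, push [6, 4]
Visit 4, push []
Visit 6, push []

DFS order: [0, 2, 1, 7, 3, 5, 4, 6]


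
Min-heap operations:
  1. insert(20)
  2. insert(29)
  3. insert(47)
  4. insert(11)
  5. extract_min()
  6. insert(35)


insert(20) -> [20]
insert(29) -> [20, 29]
insert(47) -> [20, 29, 47]
insert(11) -> [11, 20, 47, 29]
extract_min()->11, [20, 29, 47]
insert(35) -> [20, 29, 47, 35]

Final heap: [20, 29, 47, 35]


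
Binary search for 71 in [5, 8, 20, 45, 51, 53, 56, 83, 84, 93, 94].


Step 1: lo=0, hi=10, mid=5, val=53
Step 2: lo=6, hi=10, mid=8, val=84
Step 3: lo=6, hi=7, mid=6, val=56
Step 4: lo=7, hi=7, mid=7, val=83

Not found


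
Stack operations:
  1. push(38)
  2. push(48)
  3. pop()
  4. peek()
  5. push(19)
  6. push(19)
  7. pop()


push(38) -> [38]
push(48) -> [38, 48]
pop()->48, [38]
peek()->38
push(19) -> [38, 19]
push(19) -> [38, 19, 19]
pop()->19, [38, 19]

Final stack: [38, 19]


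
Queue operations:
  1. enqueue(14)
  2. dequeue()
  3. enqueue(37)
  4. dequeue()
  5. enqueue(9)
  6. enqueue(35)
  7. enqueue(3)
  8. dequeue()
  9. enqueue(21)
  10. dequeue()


enqueue(14) -> [14]
dequeue()->14, []
enqueue(37) -> [37]
dequeue()->37, []
enqueue(9) -> [9]
enqueue(35) -> [9, 35]
enqueue(3) -> [9, 35, 3]
dequeue()->9, [35, 3]
enqueue(21) -> [35, 3, 21]
dequeue()->35, [3, 21]

Final queue: [3, 21]


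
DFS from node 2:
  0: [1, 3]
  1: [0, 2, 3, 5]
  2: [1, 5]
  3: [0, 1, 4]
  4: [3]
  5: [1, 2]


Visit 2, push [5, 1]
Visit 1, push [5, 3, 0]
Visit 0, push [3]
Visit 3, push [4]
Visit 4, push []
Visit 5, push []

DFS order: [2, 1, 0, 3, 4, 5]


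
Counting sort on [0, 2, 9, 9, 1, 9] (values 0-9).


Input: [0, 2, 9, 9, 1, 9]
Counts: [1, 1, 1, 0, 0, 0, 0, 0, 0, 3]

Sorted: [0, 1, 2, 9, 9, 9]


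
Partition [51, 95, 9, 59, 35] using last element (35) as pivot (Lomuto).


Pivot: 35
  9 <= 35: swap -> [9, 95, 51, 59, 35]
Place pivot at 1: [9, 35, 51, 59, 95]

Partitioned: [9, 35, 51, 59, 95]


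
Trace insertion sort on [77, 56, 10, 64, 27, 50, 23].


Initial: [77, 56, 10, 64, 27, 50, 23]
Insert 56: [56, 77, 10, 64, 27, 50, 23]
Insert 10: [10, 56, 77, 64, 27, 50, 23]
Insert 64: [10, 56, 64, 77, 27, 50, 23]
Insert 27: [10, 27, 56, 64, 77, 50, 23]
Insert 50: [10, 27, 50, 56, 64, 77, 23]
Insert 23: [10, 23, 27, 50, 56, 64, 77]

Sorted: [10, 23, 27, 50, 56, 64, 77]


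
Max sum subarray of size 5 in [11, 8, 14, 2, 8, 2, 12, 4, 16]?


[0:5]: 43
[1:6]: 34
[2:7]: 38
[3:8]: 28
[4:9]: 42

Max: 43 at [0:5]


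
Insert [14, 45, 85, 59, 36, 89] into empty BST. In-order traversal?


Insert 14: root
Insert 45: R from 14
Insert 85: R from 14 -> R from 45
Insert 59: R from 14 -> R from 45 -> L from 85
Insert 36: R from 14 -> L from 45
Insert 89: R from 14 -> R from 45 -> R from 85

In-order: [14, 36, 45, 59, 85, 89]


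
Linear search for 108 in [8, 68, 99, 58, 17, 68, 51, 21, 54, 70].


i=0: 8!=108
i=1: 68!=108
i=2: 99!=108
i=3: 58!=108
i=4: 17!=108
i=5: 68!=108
i=6: 51!=108
i=7: 21!=108
i=8: 54!=108
i=9: 70!=108

Not found, 10 comps


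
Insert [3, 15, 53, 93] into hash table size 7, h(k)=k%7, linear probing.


Insert 3: h=3 -> slot 3
Insert 15: h=1 -> slot 1
Insert 53: h=4 -> slot 4
Insert 93: h=2 -> slot 2

Table: [None, 15, 93, 3, 53, None, None]


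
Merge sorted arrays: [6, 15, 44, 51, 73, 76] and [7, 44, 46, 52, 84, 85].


Take 6 from A
Take 7 from B
Take 15 from A
Take 44 from A
Take 44 from B
Take 46 from B
Take 51 from A
Take 52 from B
Take 73 from A
Take 76 from A

Merged: [6, 7, 15, 44, 44, 46, 51, 52, 73, 76, 84, 85]


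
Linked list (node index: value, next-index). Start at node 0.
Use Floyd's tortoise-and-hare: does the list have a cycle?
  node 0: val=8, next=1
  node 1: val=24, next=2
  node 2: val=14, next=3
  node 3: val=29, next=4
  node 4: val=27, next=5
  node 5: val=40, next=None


Floyd's tortoise (slow, +1) and hare (fast, +2):
  init: slow=0, fast=0
  step 1: slow=1, fast=2
  step 2: slow=2, fast=4
  step 3: fast 4->5->None, no cycle

Cycle: no


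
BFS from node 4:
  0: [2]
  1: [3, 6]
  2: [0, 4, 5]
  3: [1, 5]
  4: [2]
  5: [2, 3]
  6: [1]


Visit 4, enqueue [2]
Visit 2, enqueue [0, 5]
Visit 0, enqueue []
Visit 5, enqueue [3]
Visit 3, enqueue [1]
Visit 1, enqueue [6]
Visit 6, enqueue []

BFS order: [4, 2, 0, 5, 3, 1, 6]


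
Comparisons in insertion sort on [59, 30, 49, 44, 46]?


Algorithm: insertion sort
Input: [59, 30, 49, 44, 46]
Sorted: [30, 44, 46, 49, 59]

9


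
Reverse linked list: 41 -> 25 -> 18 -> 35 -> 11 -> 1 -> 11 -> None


Step 1: curr=41, set curr.next=prev(None) | reversed so far: 41
Step 2: curr=25, set curr.next=prev(41) | reversed so far: 25 -> 41
Step 3: curr=18, set curr.next=prev(25) | reversed so far: 18 -> 25 -> 41
Step 4: curr=35, set curr.next=prev(18) | reversed so far: 35 -> 18 -> 25 -> 41
Step 5: curr=11, set curr.next=prev(35) | reversed so far: 11 -> 35 -> 18 -> 25 -> 41
Step 6: curr=1, set curr.next=prev(11) | reversed so far: 1 -> 11 -> 35 -> 18 -> 25 -> 41
Step 7: curr=11, set curr.next=prev(1) | reversed so far: 11 -> 1 -> 11 -> 35 -> 18 -> 25 -> 41

11 -> 1 -> 11 -> 35 -> 18 -> 25 -> 41 -> None


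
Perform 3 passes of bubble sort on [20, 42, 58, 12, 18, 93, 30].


Initial: [20, 42, 58, 12, 18, 93, 30]
Pass 1: [20, 42, 12, 18, 58, 30, 93] (3 swaps)
Pass 2: [20, 12, 18, 42, 30, 58, 93] (3 swaps)
Pass 3: [12, 18, 20, 30, 42, 58, 93] (3 swaps)

After 3 passes: [12, 18, 20, 30, 42, 58, 93]


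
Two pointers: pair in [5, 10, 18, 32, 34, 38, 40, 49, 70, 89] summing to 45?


lo=0(5)+hi=9(89)=94
lo=0(5)+hi=8(70)=75
lo=0(5)+hi=7(49)=54
lo=0(5)+hi=6(40)=45

Yes: 5+40=45


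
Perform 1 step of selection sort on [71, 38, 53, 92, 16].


Initial: [71, 38, 53, 92, 16]
Step 1: min=16 at 4
  Swap: [16, 38, 53, 92, 71]

After 1 step: [16, 38, 53, 92, 71]


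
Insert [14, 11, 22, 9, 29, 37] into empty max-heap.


Insert 14: [14]
Insert 11: [14, 11]
Insert 22: [22, 11, 14]
Insert 9: [22, 11, 14, 9]
Insert 29: [29, 22, 14, 9, 11]
Insert 37: [37, 22, 29, 9, 11, 14]

Final heap: [37, 22, 29, 9, 11, 14]


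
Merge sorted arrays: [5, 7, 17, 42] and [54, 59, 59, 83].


Take 5 from A
Take 7 from A
Take 17 from A
Take 42 from A

Merged: [5, 7, 17, 42, 54, 59, 59, 83]


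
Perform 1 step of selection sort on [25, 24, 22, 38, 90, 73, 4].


Initial: [25, 24, 22, 38, 90, 73, 4]
Step 1: min=4 at 6
  Swap: [4, 24, 22, 38, 90, 73, 25]

After 1 step: [4, 24, 22, 38, 90, 73, 25]


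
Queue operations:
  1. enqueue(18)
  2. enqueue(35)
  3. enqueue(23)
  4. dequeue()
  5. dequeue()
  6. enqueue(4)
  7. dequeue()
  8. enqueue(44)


enqueue(18) -> [18]
enqueue(35) -> [18, 35]
enqueue(23) -> [18, 35, 23]
dequeue()->18, [35, 23]
dequeue()->35, [23]
enqueue(4) -> [23, 4]
dequeue()->23, [4]
enqueue(44) -> [4, 44]

Final queue: [4, 44]


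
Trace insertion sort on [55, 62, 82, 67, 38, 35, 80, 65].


Initial: [55, 62, 82, 67, 38, 35, 80, 65]
Insert 62: [55, 62, 82, 67, 38, 35, 80, 65]
Insert 82: [55, 62, 82, 67, 38, 35, 80, 65]
Insert 67: [55, 62, 67, 82, 38, 35, 80, 65]
Insert 38: [38, 55, 62, 67, 82, 35, 80, 65]
Insert 35: [35, 38, 55, 62, 67, 82, 80, 65]
Insert 80: [35, 38, 55, 62, 67, 80, 82, 65]
Insert 65: [35, 38, 55, 62, 65, 67, 80, 82]

Sorted: [35, 38, 55, 62, 65, 67, 80, 82]


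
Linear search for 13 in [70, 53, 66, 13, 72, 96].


i=0: 70!=13
i=1: 53!=13
i=2: 66!=13
i=3: 13==13 found!

Found at 3, 4 comps


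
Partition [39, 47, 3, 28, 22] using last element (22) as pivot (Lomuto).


Pivot: 22
  3 <= 22: swap -> [3, 47, 39, 28, 22]
Place pivot at 1: [3, 22, 39, 28, 47]

Partitioned: [3, 22, 39, 28, 47]


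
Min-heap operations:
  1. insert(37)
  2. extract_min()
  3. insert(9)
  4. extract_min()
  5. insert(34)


insert(37) -> [37]
extract_min()->37, []
insert(9) -> [9]
extract_min()->9, []
insert(34) -> [34]

Final heap: [34]


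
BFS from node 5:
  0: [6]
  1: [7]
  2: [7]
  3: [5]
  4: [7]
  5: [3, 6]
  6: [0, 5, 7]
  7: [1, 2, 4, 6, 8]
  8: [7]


Visit 5, enqueue [3, 6]
Visit 3, enqueue []
Visit 6, enqueue [0, 7]
Visit 0, enqueue []
Visit 7, enqueue [1, 2, 4, 8]
Visit 1, enqueue []
Visit 2, enqueue []
Visit 4, enqueue []
Visit 8, enqueue []

BFS order: [5, 3, 6, 0, 7, 1, 2, 4, 8]


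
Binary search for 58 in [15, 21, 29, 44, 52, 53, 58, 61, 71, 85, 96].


Step 1: lo=0, hi=10, mid=5, val=53
Step 2: lo=6, hi=10, mid=8, val=71
Step 3: lo=6, hi=7, mid=6, val=58

Found at index 6


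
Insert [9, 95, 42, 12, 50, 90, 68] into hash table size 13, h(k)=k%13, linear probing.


Insert 9: h=9 -> slot 9
Insert 95: h=4 -> slot 4
Insert 42: h=3 -> slot 3
Insert 12: h=12 -> slot 12
Insert 50: h=11 -> slot 11
Insert 90: h=12, 1 probes -> slot 0
Insert 68: h=3, 2 probes -> slot 5

Table: [90, None, None, 42, 95, 68, None, None, None, 9, None, 50, 12]


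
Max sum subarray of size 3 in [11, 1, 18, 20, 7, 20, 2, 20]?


[0:3]: 30
[1:4]: 39
[2:5]: 45
[3:6]: 47
[4:7]: 29
[5:8]: 42

Max: 47 at [3:6]


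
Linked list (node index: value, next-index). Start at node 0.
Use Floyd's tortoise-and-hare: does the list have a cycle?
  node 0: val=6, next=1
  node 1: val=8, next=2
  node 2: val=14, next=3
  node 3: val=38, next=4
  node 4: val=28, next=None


Floyd's tortoise (slow, +1) and hare (fast, +2):
  init: slow=0, fast=0
  step 1: slow=1, fast=2
  step 2: slow=2, fast=4
  step 3: fast -> None, no cycle

Cycle: no


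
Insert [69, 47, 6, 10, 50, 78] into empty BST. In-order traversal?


Insert 69: root
Insert 47: L from 69
Insert 6: L from 69 -> L from 47
Insert 10: L from 69 -> L from 47 -> R from 6
Insert 50: L from 69 -> R from 47
Insert 78: R from 69

In-order: [6, 10, 47, 50, 69, 78]


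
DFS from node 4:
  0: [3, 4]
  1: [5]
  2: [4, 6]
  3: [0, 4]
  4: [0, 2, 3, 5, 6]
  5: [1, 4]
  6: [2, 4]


Visit 4, push [6, 5, 3, 2, 0]
Visit 0, push [3]
Visit 3, push []
Visit 2, push [6]
Visit 6, push []
Visit 5, push [1]
Visit 1, push []

DFS order: [4, 0, 3, 2, 6, 5, 1]


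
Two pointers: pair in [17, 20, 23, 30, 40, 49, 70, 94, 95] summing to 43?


lo=0(17)+hi=8(95)=112
lo=0(17)+hi=7(94)=111
lo=0(17)+hi=6(70)=87
lo=0(17)+hi=5(49)=66
lo=0(17)+hi=4(40)=57
lo=0(17)+hi=3(30)=47
lo=0(17)+hi=2(23)=40
lo=1(20)+hi=2(23)=43

Yes: 20+23=43


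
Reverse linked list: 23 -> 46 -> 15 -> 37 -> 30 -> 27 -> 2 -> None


Step 1: curr=23, set curr.next=prev(None) | reversed so far: 23
Step 2: curr=46, set curr.next=prev(23) | reversed so far: 46 -> 23
Step 3: curr=15, set curr.next=prev(46) | reversed so far: 15 -> 46 -> 23
Step 4: curr=37, set curr.next=prev(15) | reversed so far: 37 -> 15 -> 46 -> 23
Step 5: curr=30, set curr.next=prev(37) | reversed so far: 30 -> 37 -> 15 -> 46 -> 23
Step 6: curr=27, set curr.next=prev(30) | reversed so far: 27 -> 30 -> 37 -> 15 -> 46 -> 23
Step 7: curr=2, set curr.next=prev(27) | reversed so far: 2 -> 27 -> 30 -> 37 -> 15 -> 46 -> 23

2 -> 27 -> 30 -> 37 -> 15 -> 46 -> 23 -> None


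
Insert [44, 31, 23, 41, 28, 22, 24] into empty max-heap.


Insert 44: [44]
Insert 31: [44, 31]
Insert 23: [44, 31, 23]
Insert 41: [44, 41, 23, 31]
Insert 28: [44, 41, 23, 31, 28]
Insert 22: [44, 41, 23, 31, 28, 22]
Insert 24: [44, 41, 24, 31, 28, 22, 23]

Final heap: [44, 41, 24, 31, 28, 22, 23]


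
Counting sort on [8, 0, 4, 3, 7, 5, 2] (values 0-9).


Input: [8, 0, 4, 3, 7, 5, 2]
Counts: [1, 0, 1, 1, 1, 1, 0, 1, 1, 0]

Sorted: [0, 2, 3, 4, 5, 7, 8]


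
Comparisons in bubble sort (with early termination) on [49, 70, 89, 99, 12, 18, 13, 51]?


Algorithm: bubble sort (with early termination)
Input: [49, 70, 89, 99, 12, 18, 13, 51]
Sorted: [12, 13, 18, 49, 51, 70, 89, 99]

27


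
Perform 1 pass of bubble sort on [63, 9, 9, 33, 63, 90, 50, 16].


Initial: [63, 9, 9, 33, 63, 90, 50, 16]
Pass 1: [9, 9, 33, 63, 63, 50, 16, 90] (5 swaps)

After 1 pass: [9, 9, 33, 63, 63, 50, 16, 90]


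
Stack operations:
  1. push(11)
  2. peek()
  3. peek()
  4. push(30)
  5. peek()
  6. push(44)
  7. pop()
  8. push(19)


push(11) -> [11]
peek()->11
peek()->11
push(30) -> [11, 30]
peek()->30
push(44) -> [11, 30, 44]
pop()->44, [11, 30]
push(19) -> [11, 30, 19]

Final stack: [11, 30, 19]


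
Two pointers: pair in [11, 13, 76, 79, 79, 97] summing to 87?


lo=0(11)+hi=5(97)=108
lo=0(11)+hi=4(79)=90
lo=0(11)+hi=3(79)=90
lo=0(11)+hi=2(76)=87

Yes: 11+76=87


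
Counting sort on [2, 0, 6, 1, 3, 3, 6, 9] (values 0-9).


Input: [2, 0, 6, 1, 3, 3, 6, 9]
Counts: [1, 1, 1, 2, 0, 0, 2, 0, 0, 1]

Sorted: [0, 1, 2, 3, 3, 6, 6, 9]


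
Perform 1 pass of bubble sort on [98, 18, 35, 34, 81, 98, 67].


Initial: [98, 18, 35, 34, 81, 98, 67]
Pass 1: [18, 35, 34, 81, 98, 67, 98] (5 swaps)

After 1 pass: [18, 35, 34, 81, 98, 67, 98]


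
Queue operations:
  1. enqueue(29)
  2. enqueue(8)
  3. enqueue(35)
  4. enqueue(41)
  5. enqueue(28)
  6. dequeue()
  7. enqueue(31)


enqueue(29) -> [29]
enqueue(8) -> [29, 8]
enqueue(35) -> [29, 8, 35]
enqueue(41) -> [29, 8, 35, 41]
enqueue(28) -> [29, 8, 35, 41, 28]
dequeue()->29, [8, 35, 41, 28]
enqueue(31) -> [8, 35, 41, 28, 31]

Final queue: [8, 35, 41, 28, 31]


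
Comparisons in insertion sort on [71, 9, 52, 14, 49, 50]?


Algorithm: insertion sort
Input: [71, 9, 52, 14, 49, 50]
Sorted: [9, 14, 49, 50, 52, 71]

12


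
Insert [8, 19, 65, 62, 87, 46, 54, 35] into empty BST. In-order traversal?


Insert 8: root
Insert 19: R from 8
Insert 65: R from 8 -> R from 19
Insert 62: R from 8 -> R from 19 -> L from 65
Insert 87: R from 8 -> R from 19 -> R from 65
Insert 46: R from 8 -> R from 19 -> L from 65 -> L from 62
Insert 54: R from 8 -> R from 19 -> L from 65 -> L from 62 -> R from 46
Insert 35: R from 8 -> R from 19 -> L from 65 -> L from 62 -> L from 46

In-order: [8, 19, 35, 46, 54, 62, 65, 87]


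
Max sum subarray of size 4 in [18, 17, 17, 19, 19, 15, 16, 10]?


[0:4]: 71
[1:5]: 72
[2:6]: 70
[3:7]: 69
[4:8]: 60

Max: 72 at [1:5]


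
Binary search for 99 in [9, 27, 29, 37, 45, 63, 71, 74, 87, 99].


Step 1: lo=0, hi=9, mid=4, val=45
Step 2: lo=5, hi=9, mid=7, val=74
Step 3: lo=8, hi=9, mid=8, val=87
Step 4: lo=9, hi=9, mid=9, val=99

Found at index 9


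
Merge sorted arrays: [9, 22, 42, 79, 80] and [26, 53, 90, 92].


Take 9 from A
Take 22 from A
Take 26 from B
Take 42 from A
Take 53 from B
Take 79 from A
Take 80 from A

Merged: [9, 22, 26, 42, 53, 79, 80, 90, 92]


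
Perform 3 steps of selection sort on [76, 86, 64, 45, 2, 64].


Initial: [76, 86, 64, 45, 2, 64]
Step 1: min=2 at 4
  Swap: [2, 86, 64, 45, 76, 64]
Step 2: min=45 at 3
  Swap: [2, 45, 64, 86, 76, 64]
Step 3: min=64 at 2
  Swap: [2, 45, 64, 86, 76, 64]

After 3 steps: [2, 45, 64, 86, 76, 64]
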